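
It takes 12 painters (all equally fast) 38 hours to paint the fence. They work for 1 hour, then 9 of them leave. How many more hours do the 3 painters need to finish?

One painter does 1/456 of the job per hour.
After 1 hour with 12 painters, 1/38 is done (37/38 left).
With 3 painters the rate is 3/456 = 1/152, so the rest takes 37/38 ÷ 1/152 = 148 hours.

148 hours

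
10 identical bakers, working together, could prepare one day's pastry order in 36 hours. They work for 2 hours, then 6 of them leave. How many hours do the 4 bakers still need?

One baker does 1/360 of the job per hour.
After 2 hours with 10 bakers, 1/18 is done (17/18 left).
With 4 bakers the rate is 4/360 = 1/90, so the rest takes 17/18 ÷ 1/90 = 85 hours.

85 hours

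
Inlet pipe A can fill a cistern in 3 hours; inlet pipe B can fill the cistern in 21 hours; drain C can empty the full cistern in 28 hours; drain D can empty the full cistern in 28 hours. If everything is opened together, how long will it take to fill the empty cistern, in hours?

Net rate = 1/3 + 1/21 − 1/28 − 1/28 = (28 + 4 − 3 − 3)/84 = 26/84 = 13/42 per hour.
Filling time = 1 ÷ (13/42) = 42/13 hours.

42/13 hours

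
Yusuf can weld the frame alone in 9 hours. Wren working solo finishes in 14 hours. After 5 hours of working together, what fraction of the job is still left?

Combined rate: 1/9 + 1/14 = (14 + 9)/126 = 23/126 per hour.
In 5 hours they complete 5·23/126 = 115/126 of the job.
So 11/126 remains.

11/126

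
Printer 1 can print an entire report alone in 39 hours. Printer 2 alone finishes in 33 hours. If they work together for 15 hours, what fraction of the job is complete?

120/143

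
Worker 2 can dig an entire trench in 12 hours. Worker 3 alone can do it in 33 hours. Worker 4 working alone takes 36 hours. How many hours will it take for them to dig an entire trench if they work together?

Combined rate: 1/12 + 1/33 + 1/36 = (33 + 12 + 11)/396 = 56/396 = 14/99 per hour.
Time = 1 ÷ (14/99) = 99/14 hours.

99/14 hours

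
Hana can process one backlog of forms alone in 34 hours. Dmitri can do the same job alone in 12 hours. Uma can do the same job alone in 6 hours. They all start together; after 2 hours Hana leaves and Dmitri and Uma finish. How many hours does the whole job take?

In the first 2 hours the combined rate is 19/68, so 19/34 of the job is done, leaving 15/34.
After Hana leaves the rate is 1/4 per hour; the remaining 15/34 takes 30/17 hours.
Total = 2 + 30/17 = 64/17 hours.

64/17 hours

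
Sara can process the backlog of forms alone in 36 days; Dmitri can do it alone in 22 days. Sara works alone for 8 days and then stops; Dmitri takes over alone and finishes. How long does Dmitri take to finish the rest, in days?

154/9 days

In 8 days Sara does 8/36 = 2/9 of the job, leaving 7/9.
Dmitri works at 1/22 per day, so finishing takes 7/9 ÷ 1/22 = 154/9 days.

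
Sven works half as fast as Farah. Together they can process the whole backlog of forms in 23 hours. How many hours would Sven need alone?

69 hours

Let Farah's rate be r; then Sven's rate is (1/2)r, so together (1/2 + 1)r = (3/2)r = 1/23.
Thus r = 2/69 per hour.
Farah alone: 69/2 hours; Sven alone: 69 hours.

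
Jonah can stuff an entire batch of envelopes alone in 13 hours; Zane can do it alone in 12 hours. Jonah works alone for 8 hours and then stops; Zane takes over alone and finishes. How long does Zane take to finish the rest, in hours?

In 8 hours Jonah does 8/13 of the job, leaving 5/13.
Zane works at 1/12 per hour, so finishing takes 5/13 ÷ 1/12 = 60/13 hours.

60/13 hours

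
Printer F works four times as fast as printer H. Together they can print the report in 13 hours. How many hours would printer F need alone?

Let printer H's rate be r; then printer F's rate is 4r, so together (4 + 1)r = 5r = 1/13.
Thus r = 1/65 per hour.
Printer H alone: 65 hours; printer F alone: 65/4 hours.

65/4 hours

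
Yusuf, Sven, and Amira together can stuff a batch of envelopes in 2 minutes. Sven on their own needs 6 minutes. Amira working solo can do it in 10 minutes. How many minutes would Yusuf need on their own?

Combined rate is 1/2 per minute.
Known contribution: 1/6 + 1/10 = (5 + 3)/30 = 8/30 = 4/15 per minute.
So Yusuf's rate is 1/2 − 4/15 = 7/30, meaning 30/7 minutes alone.

30/7 minutes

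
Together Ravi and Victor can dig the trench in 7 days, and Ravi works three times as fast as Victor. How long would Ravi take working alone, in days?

Let Victor's rate be r; then Ravi's rate is 3r, so together (3 + 1)r = 4r = 1/7.
Thus r = 1/28 per day.
Victor alone: 28 days; Ravi alone: 28/3 days.

28/3 days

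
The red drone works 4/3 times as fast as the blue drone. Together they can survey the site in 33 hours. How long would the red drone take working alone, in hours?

231/4 hours

Let the blue drone's rate be r; then the red drone's rate is (4/3)r, so together (4/3 + 1)r = (7/3)r = 1/33.
Thus r = 1/77 per hour.
The blue drone alone: 77 hours; the red drone alone: 231/4 hours.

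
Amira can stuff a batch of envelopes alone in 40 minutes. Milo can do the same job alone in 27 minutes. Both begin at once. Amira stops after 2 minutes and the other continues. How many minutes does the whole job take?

513/20 minutes

In the first 2 minutes the combined rate is 67/1080, so 67/540 of the job is done, leaving 473/540.
After Amira leaves the rate is 1/27 per minute; the remaining 473/540 takes 473/20 minutes.
Total = 2 + 473/20 = 513/20 minutes.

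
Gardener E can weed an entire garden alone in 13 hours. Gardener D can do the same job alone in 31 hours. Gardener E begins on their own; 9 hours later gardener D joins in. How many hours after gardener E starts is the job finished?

130/11 hours

In the first 9 hours gardener E alone does 9/13 of the job, leaving 4/13.
Once everyone is working, combined rate: 1/13 + 1/31 = (31 + 13)/403 = 44/403 per hour.
Remaining 4/13 at 44/403 per hour takes 31/11 hours.
Total from the start = 9 + 31/11 = 130/11 hours.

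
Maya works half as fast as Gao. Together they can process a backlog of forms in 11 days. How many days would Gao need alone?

Let Gao's rate be r; then Maya's rate is (1/2)r, so together (1/2 + 1)r = (3/2)r = 1/11.
Thus r = 2/33 per day.
Gao alone: 33/2 days; Maya alone: 33 days.

33/2 days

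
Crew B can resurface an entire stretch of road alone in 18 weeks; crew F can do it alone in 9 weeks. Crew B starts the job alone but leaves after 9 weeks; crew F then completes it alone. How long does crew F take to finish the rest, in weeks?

In 9 weeks crew B does 9/18 = 1/2 of the job, leaving 1/2.
Crew F works at 1/9 per week, so finishing takes 1/2 ÷ 1/9 = 9/2 weeks.

9/2 weeks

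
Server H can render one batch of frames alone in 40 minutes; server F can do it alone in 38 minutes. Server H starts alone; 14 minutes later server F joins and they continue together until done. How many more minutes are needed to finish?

In 14 minutes server H does 14/40 = 7/20 of the job, leaving 13/20.
Server H and server F together work at 39/760 per minute, so finishing takes 13/20 ÷ 39/760 = 38/3 minutes.

38/3 minutes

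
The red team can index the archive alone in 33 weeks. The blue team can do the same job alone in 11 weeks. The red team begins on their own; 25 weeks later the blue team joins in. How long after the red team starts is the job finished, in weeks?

In the first 25 weeks the red team alone does 25/33 of the job, leaving 8/33.
Once everyone is working, combined rate: 1/33 + 1/11 = (1 + 3)/33 = 4/33 per week.
Remaining 8/33 at 4/33 per week takes 2 weeks.
Total from the start = 25 + 2 = 27 weeks.

27 weeks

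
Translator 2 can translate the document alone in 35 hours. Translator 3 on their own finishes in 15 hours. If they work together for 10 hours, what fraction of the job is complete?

Combined rate: 1/35 + 1/15 = (3 + 7)/105 = 10/105 = 2/21 per hour.
In 10 hours they complete 10·2/21 = 20/21 of the job.

20/21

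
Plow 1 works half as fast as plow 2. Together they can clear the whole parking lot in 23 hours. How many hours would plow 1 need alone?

69 hours

Let plow 2's rate be r; then plow 1's rate is (1/2)r, so together (1/2 + 1)r = (3/2)r = 1/23.
Thus r = 2/69 per hour.
Plow 2 alone: 69/2 hours; plow 1 alone: 69 hours.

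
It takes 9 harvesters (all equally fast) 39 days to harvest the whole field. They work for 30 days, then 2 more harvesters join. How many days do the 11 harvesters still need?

81/11 days

One harvester does 1/351 of the job per day.
After 30 days with 9 harvesters, 10/13 is done (3/13 left).
With 11 harvesters the rate is 11/351, so the rest takes 3/13 ÷ 11/351 = 81/11 days.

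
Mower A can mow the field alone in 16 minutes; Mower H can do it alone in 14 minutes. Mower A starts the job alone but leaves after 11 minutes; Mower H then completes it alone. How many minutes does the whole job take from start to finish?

123/8 minutes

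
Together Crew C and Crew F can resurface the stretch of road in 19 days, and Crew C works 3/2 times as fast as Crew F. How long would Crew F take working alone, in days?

95/2 days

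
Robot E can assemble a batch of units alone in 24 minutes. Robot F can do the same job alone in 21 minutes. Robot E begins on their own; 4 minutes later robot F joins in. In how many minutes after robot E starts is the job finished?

In the first 4 minutes robot E alone does 4/24 = 1/6 of the job, leaving 5/6.
Once everyone is working, combined rate: 1/24 + 1/21 = (7 + 8)/168 = 15/168 = 5/56 per minute.
Remaining 5/6 at 5/56 per minute takes 28/3 minutes.
Total from the start = 4 + 28/3 = 40/3 minutes.

40/3 minutes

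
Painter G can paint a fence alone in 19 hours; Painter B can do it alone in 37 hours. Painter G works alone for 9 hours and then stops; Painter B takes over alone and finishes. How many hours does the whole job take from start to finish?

In 9 hours Painter G does 9/19 of the job, leaving 10/19.
Painter B works at 1/37 per hour, so finishing takes 10/19 ÷ 1/37 = 370/19 hours.
Total time = 9 + 370/19 = 541/19 hours.

541/19 hours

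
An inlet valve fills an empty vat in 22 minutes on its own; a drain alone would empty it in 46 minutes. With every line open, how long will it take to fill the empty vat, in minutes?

253/6 minutes

Net rate = 1/22 − 1/46 = (23 − 11)/506 = 12/506 = 6/253 per minute.
Filling time = 1 ÷ (6/253) = 253/6 minutes.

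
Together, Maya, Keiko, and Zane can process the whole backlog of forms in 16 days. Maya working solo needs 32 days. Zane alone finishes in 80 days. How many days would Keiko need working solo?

Combined rate is 1/16 per day.
Known contribution: 1/32 + 1/80 = (5 + 2)/160 = 7/160 per day.
So Keiko's rate is 1/16 − 7/160 = 3/160, meaning 160/3 days alone.

160/3 days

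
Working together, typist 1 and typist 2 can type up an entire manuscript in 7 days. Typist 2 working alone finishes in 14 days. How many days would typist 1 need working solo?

Combined rate is 1/7 per day.
Known contribution: 1/14 per day.
So typist 1's rate is 1/7 − 1/14 = 1/14, meaning 14 days alone.

14 days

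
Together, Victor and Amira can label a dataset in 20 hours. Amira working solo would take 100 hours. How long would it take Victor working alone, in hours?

Combined rate is 1/20 per hour.
Known contribution: 1/100 per hour.
So Victor's rate is 1/20 − 1/100 = 1/25, meaning 25 hours alone.

25 hours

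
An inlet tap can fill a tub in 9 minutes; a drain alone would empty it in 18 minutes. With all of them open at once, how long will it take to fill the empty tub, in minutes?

Net rate = 1/9 − 1/18 = (2 − 1)/18 = 1/18 per minute.
Filling time = 1 ÷ (1/18) = 18 minutes.

18 minutes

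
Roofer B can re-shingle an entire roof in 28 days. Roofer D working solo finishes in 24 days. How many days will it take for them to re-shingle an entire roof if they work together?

168/13 days

With two workers the combined time is the product over the sum: 28·24/(28+24) = 672/52 = 168/13 days.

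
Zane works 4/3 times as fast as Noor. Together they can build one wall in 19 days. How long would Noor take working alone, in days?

133/3 days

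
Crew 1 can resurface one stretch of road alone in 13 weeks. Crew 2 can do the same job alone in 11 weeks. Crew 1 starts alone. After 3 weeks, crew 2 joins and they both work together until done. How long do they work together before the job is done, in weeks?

55/12 weeks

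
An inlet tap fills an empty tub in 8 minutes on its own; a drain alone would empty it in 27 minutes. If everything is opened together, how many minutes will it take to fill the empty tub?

216/19 minutes

Net rate = 1/8 − 1/27 = (27 − 8)/216 = 19/216 per minute.
Filling time = 1 ÷ (19/216) = 216/19 minutes.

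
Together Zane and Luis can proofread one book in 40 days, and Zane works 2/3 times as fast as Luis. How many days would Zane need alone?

100 days

Let Luis's rate be r; then Zane's rate is (2/3)r, so together (2/3 + 1)r = (5/3)r = 1/40.
Thus r = 3/200 per day.
Luis alone: 200/3 days; Zane alone: 100 days.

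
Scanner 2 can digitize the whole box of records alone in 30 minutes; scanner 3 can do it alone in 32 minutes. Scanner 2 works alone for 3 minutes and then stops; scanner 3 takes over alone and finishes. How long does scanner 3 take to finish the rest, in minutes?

In 3 minutes scanner 2 does 3/30 = 1/10 of the job, leaving 9/10.
Scanner 3 works at 1/32 per minute, so finishing takes 9/10 ÷ 1/32 = 144/5 minutes.

144/5 minutes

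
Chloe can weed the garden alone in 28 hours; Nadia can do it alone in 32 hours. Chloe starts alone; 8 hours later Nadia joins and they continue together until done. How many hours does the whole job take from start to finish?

56/3 hours

In 8 hours Chloe does 8/28 = 2/7 of the job, leaving 5/7.
Chloe and Nadia together work at 15/224 per hour, so finishing takes 5/7 ÷ 15/224 = 32/3 hours.
Total time = 8 + 32/3 = 56/3 hours.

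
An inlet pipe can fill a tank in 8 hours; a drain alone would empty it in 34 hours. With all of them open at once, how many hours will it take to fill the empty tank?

136/13 hours

Net rate = 1/8 − 1/34 = (17 − 4)/136 = 13/136 per hour.
Filling time = 1 ÷ (13/136) = 136/13 hours.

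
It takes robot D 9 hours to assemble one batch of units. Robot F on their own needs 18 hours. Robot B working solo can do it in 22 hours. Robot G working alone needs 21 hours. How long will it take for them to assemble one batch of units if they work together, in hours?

Combined rate: 1/9 + 1/18 + 1/22 + 1/21 = (154 + 77 + 63 + 66)/1386 = 360/1386 = 20/77 per hour.
Time = 1 ÷ (20/77) = 77/20 hours.

77/20 hours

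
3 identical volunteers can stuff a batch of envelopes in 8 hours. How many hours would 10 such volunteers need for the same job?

12/5 hours

Total work is 3·8 = 24 volunteer-hours.
With 10 volunteers: 24/10 = 12/5 hours.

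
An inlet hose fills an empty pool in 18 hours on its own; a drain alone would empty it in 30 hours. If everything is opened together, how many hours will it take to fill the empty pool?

45 hours

Net rate = 1/18 − 1/30 = (5 − 3)/90 = 2/90 = 1/45 per hour.
Filling time = 1 ÷ (1/45) = 45 hours.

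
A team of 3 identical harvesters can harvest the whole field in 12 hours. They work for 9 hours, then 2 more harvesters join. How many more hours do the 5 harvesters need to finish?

One harvester does 1/36 of the job per hour.
After 9 hours with 3 harvesters, 3/4 is done (1/4 left).
With 5 harvesters the rate is 5/36, so the rest takes 1/4 ÷ 5/36 = 9/5 hours.

9/5 hours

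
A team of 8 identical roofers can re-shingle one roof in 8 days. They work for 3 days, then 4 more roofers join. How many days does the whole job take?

19/3 days

One roofer does 1/64 of the job per day.
After 3 days with 8 roofers, 3/8 is done (5/8 left).
With 12 roofers the rate is 12/64 = 3/16, so the rest takes 5/8 ÷ 3/16 = 10/3 days.
Total = 3 + 10/3 = 19/3 days.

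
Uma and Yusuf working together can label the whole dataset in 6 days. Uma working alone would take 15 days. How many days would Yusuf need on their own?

Combined rate is 1/6 per day.
Known contribution: 1/15 per day.
So Yusuf's rate is 1/6 − 1/15 = 1/10, meaning 10 days alone.

10 days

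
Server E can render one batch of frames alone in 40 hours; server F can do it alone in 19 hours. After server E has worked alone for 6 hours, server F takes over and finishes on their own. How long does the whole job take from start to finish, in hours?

443/20 hours

In 6 hours server E does 6/40 = 3/20 of the job, leaving 17/20.
Server F works at 1/19 per hour, so finishing takes 17/20 ÷ 1/19 = 323/20 hours.
Total time = 6 + 323/20 = 443/20 hours.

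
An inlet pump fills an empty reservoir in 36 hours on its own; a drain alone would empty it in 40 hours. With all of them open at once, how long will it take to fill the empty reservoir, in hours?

360 hours

Net rate = 1/36 − 1/40 = (10 − 9)/360 = 1/360 per hour.
Filling time = 1 ÷ (1/360) = 360 hours.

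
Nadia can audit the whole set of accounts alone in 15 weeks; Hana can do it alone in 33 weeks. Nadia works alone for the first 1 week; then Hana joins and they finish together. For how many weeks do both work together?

In 1 week Nadia does 1/15 of the job, leaving 14/15.
Nadia and Hana together work at 16/165 per week, so finishing takes 14/15 ÷ 16/165 = 77/8 weeks.

77/8 weeks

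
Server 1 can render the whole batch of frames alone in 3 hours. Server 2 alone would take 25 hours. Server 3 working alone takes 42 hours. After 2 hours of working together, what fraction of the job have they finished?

Combined rate: 1/3 + 1/25 + 1/42 = (350 + 42 + 25)/1050 = 417/1050 = 139/350 per hour.
In 2 hours they complete 2·139/350 = 139/175 of the job.

139/175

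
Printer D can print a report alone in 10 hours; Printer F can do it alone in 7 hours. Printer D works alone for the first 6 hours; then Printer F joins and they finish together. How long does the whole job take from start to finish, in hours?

130/17 hours

In 6 hours Printer D does 6/10 = 3/5 of the job, leaving 2/5.
Printer D and Printer F together work at 17/70 per hour, so finishing takes 2/5 ÷ 17/70 = 28/17 hours.
Total time = 6 + 28/17 = 130/17 hours.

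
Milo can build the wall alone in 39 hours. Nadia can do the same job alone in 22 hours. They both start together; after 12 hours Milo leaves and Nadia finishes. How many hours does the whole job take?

198/13 hours

In the first 12 hours the combined rate is 61/858, so 122/143 of the job is done, leaving 21/143.
After Milo leaves the rate is 1/22 per hour; the remaining 21/143 takes 42/13 hours.
Total = 12 + 42/13 = 198/13 hours.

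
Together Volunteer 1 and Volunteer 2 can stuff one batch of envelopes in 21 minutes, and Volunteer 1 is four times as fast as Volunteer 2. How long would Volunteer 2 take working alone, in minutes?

Let Volunteer 2's rate be r; then Volunteer 1's rate is 4r, so together (4 + 1)r = 5r = 1/21.
Thus r = 1/105 per minute.
Volunteer 2 alone: 105 minutes; Volunteer 1 alone: 105/4 minutes.

105 minutes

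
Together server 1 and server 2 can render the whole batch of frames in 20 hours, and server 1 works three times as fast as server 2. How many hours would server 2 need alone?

80 hours

Let server 2's rate be r; then server 1's rate is 3r, so together (3 + 1)r = 4r = 1/20.
Thus r = 1/80 per hour.
Server 2 alone: 80 hours; server 1 alone: 80/3 hours.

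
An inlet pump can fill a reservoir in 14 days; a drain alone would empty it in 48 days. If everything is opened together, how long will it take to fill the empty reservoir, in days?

336/17 days

Net rate = 1/14 − 1/48 = (24 − 7)/336 = 17/336 per day.
Filling time = 1 ÷ (17/336) = 336/17 days.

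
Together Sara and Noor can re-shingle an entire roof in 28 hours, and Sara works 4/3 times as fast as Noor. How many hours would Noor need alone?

Let Noor's rate be r; then Sara's rate is (4/3)r, so together (4/3 + 1)r = (7/3)r = 1/28.
Thus r = 3/196 per hour.
Noor alone: 196/3 hours; Sara alone: 49 hours.

196/3 hours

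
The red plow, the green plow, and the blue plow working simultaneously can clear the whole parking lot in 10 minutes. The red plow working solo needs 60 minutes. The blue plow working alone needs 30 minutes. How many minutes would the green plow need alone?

20 minutes

Combined rate is 1/10 per minute.
Known contribution: 1/60 + 1/30 = (1 + 2)/60 = 3/60 = 1/20 per minute.
So the green plow's rate is 1/10 − 1/20 = 1/20, meaning 20 minutes alone.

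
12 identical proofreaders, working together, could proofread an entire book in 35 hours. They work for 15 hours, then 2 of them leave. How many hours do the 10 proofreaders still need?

24 hours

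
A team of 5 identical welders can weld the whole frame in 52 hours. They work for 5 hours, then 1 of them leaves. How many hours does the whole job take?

255/4 hours

One welder does 1/260 of the job per hour.
After 5 hours with 5 welders, 5/52 is done (47/52 left).
With 4 welders the rate is 4/260 = 1/65, so the rest takes 47/52 ÷ 1/65 = 235/4 hours.
Total = 5 + 235/4 = 255/4 hours.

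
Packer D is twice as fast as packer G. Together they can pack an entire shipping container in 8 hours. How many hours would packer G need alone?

24 hours

Let packer G's rate be r; then packer D's rate is 2r, so together (2 + 1)r = 3r = 1/8.
Thus r = 1/24 per hour.
Packer G alone: 24 hours; packer D alone: 12 hours.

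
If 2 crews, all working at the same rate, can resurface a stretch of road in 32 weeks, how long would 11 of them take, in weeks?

Total work is 2·32 = 64 crew-weeks.
With 11 crews: 64/11 weeks.

64/11 weeks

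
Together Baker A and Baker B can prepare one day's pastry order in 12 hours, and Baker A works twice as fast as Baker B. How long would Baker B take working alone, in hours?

36 hours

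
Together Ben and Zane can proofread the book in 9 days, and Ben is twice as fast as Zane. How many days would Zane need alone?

Let Zane's rate be r; then Ben's rate is 2r, so together (2 + 1)r = 3r = 1/9.
Thus r = 1/27 per day.
Zane alone: 27 days; Ben alone: 27/2 days.

27 days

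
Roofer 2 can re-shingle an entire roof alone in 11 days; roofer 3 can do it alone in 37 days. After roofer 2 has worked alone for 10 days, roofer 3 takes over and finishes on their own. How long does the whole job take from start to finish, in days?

In 10 days roofer 2 does 10/11 of the job, leaving 1/11.
Roofer 3 works at 1/37 per day, so finishing takes 1/11 ÷ 1/37 = 37/11 days.
Total time = 10 + 37/11 = 147/11 days.

147/11 days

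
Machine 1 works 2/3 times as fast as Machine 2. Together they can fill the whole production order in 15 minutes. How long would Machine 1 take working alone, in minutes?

Let Machine 2's rate be r; then Machine 1's rate is (2/3)r, so together (2/3 + 1)r = (5/3)r = 1/15.
Thus r = 1/25 per minute.
Machine 2 alone: 25 minutes; Machine 1 alone: 75/2 minutes.

75/2 minutes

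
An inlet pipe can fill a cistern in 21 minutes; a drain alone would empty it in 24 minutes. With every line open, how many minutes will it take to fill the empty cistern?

168 minutes

Net rate = 1/21 − 1/24 = (8 − 7)/168 = 1/168 per minute.
Filling time = 1 ÷ (1/168) = 168 minutes.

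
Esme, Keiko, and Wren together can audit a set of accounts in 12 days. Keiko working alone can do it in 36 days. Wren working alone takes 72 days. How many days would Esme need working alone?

24 days

Combined rate is 1/12 per day.
Known contribution: 1/36 + 1/72 = (2 + 1)/72 = 3/72 = 1/24 per day.
So Esme's rate is 1/12 − 1/24 = 1/24, meaning 24 days alone.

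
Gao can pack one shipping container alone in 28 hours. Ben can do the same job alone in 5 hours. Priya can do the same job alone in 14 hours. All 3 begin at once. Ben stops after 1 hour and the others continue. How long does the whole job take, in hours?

In the first 1 hour the combined rate is 43/140, so 43/140 of the job is done, leaving 97/140.
After Ben leaves the rate is 3/28 per hour; the remaining 97/140 takes 97/15 hours.
Total = 1 + 97/15 = 112/15 hours.

112/15 hours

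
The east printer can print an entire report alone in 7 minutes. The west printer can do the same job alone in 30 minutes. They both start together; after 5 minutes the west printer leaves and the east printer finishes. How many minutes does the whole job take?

35/6 minutes

In the first 5 minutes the combined rate is 37/210, so 37/42 of the job is done, leaving 5/42.
After the west printer leaves the rate is 1/7 per minute; the remaining 5/42 takes 5/6 minutes.
Total = 5 + 5/6 = 35/6 minutes.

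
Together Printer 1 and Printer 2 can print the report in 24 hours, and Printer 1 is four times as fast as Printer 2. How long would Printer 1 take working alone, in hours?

Let Printer 2's rate be r; then Printer 1's rate is 4r, so together (4 + 1)r = 5r = 1/24.
Thus r = 1/120 per hour.
Printer 2 alone: 120 hours; Printer 1 alone: 30 hours.

30 hours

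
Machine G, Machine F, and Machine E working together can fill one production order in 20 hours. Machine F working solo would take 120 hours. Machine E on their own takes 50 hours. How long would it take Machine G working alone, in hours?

Combined rate is 1/20 per hour.
Known contribution: 1/120 + 1/50 = (5 + 12)/600 = 17/600 per hour.
So Machine G's rate is 1/20 − 17/600 = 13/600, meaning 600/13 hours alone.

600/13 hours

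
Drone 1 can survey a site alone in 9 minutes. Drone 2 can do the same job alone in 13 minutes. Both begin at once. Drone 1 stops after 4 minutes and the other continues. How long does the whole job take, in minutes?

In the first 4 minutes the combined rate is 22/117, so 88/117 of the job is done, leaving 29/117.
After drone 1 leaves the rate is 1/13 per minute; the remaining 29/117 takes 29/9 minutes.
Total = 4 + 29/9 = 65/9 minutes.

65/9 minutes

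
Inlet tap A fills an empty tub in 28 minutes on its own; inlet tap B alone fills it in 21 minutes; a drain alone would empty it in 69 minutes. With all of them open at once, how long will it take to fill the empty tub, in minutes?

Net rate = 1/28 + 1/21 − 1/69 = (69 + 92 − 28)/1932 = 133/1932 = 19/276 per minute.
Filling time = 1 ÷ (19/276) = 276/19 minutes.

276/19 minutes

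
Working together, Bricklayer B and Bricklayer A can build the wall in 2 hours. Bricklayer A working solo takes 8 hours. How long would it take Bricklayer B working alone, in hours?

8/3 hours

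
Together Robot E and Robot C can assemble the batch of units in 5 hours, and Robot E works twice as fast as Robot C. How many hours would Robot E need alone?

15/2 hours

Let Robot C's rate be r; then Robot E's rate is 2r, so together (2 + 1)r = 3r = 1/5.
Thus r = 1/15 per hour.
Robot C alone: 15 hours; Robot E alone: 15/2 hours.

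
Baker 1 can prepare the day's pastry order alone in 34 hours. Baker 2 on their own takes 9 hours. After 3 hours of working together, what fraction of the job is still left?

Combined rate: 1/34 + 1/9 = (9 + 34)/306 = 43/306 per hour.
In 3 hours they complete 3·43/306 = 43/102 of the job.
So 59/102 remains.

59/102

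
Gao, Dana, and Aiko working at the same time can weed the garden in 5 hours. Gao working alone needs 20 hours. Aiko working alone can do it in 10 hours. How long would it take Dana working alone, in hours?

20 hours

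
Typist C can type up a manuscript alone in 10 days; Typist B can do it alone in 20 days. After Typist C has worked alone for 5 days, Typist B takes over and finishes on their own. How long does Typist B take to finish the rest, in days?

10 days

In 5 days Typist C does 5/10 = 1/2 of the job, leaving 1/2.
Typist B works at 1/20 per day, so finishing takes 1/2 ÷ 1/20 = 10 days.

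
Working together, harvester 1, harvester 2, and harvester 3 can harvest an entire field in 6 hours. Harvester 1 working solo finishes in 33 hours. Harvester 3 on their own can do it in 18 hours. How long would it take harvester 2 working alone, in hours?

99/8 hours

Combined rate is 1/6 per hour.
Known contribution: 1/33 + 1/18 = (6 + 11)/198 = 17/198 per hour.
So harvester 2's rate is 1/6 − 17/198 = 8/99, meaning 99/8 hours alone.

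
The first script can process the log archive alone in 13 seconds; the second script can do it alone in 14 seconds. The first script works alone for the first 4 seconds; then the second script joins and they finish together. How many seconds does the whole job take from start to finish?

In 4 seconds the first script does 4/13 of the job, leaving 9/13.
The first script and the second script together work at 27/182 per second, so finishing takes 9/13 ÷ 27/182 = 14/3 seconds.
Total time = 4 + 14/3 = 26/3 seconds.

26/3 seconds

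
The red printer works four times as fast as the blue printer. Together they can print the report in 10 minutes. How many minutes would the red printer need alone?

25/2 minutes

Let the blue printer's rate be r; then the red printer's rate is 4r, so together (4 + 1)r = 5r = 1/10.
Thus r = 1/50 per minute.
The blue printer alone: 50 minutes; the red printer alone: 25/2 minutes.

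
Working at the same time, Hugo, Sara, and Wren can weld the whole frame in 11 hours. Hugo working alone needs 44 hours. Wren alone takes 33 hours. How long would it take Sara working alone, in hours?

132/5 hours

Combined rate is 1/11 per hour.
Known contribution: 1/44 + 1/33 = (3 + 4)/132 = 7/132 per hour.
So Sara's rate is 1/11 − 7/132 = 5/132, meaning 132/5 hours alone.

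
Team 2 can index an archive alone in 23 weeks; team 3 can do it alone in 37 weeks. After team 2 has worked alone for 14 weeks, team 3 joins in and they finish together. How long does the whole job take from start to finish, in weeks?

391/20 weeks

In 14 weeks team 2 does 14/23 of the job, leaving 9/23.
Team 2 and team 3 together work at 60/851 per week, so finishing takes 9/23 ÷ 60/851 = 111/20 weeks.
Total time = 14 + 111/20 = 391/20 weeks.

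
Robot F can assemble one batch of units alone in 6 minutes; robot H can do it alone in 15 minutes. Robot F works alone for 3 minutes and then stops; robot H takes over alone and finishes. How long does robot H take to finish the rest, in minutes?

15/2 minutes

In 3 minutes robot F does 3/6 = 1/2 of the job, leaving 1/2.
Robot H works at 1/15 per minute, so finishing takes 1/2 ÷ 1/15 = 15/2 minutes.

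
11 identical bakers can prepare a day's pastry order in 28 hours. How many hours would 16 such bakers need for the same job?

Total work is 11·28 = 308 baker-hours.
With 16 bakers: 308/16 = 77/4 hours.

77/4 hours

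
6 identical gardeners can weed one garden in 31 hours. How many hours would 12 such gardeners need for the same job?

31/2 hours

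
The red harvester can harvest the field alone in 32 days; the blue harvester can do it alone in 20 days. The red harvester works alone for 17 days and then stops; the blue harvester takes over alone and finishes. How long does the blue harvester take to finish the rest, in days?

In 17 days the red harvester does 17/32 of the job, leaving 15/32.
The blue harvester works at 1/20 per day, so finishing takes 15/32 ÷ 1/20 = 75/8 days.

75/8 days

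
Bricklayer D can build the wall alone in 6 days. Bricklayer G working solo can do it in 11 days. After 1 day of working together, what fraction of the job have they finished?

Combined rate: 1/6 + 1/11 = (11 + 6)/66 = 17/66 per day.
In 1 day they complete 1·17/66 = 17/66 of the job.

17/66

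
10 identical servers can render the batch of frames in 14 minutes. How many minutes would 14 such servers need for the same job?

10 minutes

Total work is 10·14 = 140 server-minutes.
With 14 servers: 140/14 = 10 minutes.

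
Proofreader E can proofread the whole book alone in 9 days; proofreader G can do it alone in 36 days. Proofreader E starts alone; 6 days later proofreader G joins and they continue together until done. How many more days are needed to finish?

In 6 days proofreader E does 6/9 = 2/3 of the job, leaving 1/3.
Proofreader E and proofreader G together work at 5/36 per day, so finishing takes 1/3 ÷ 5/36 = 12/5 days.

12/5 days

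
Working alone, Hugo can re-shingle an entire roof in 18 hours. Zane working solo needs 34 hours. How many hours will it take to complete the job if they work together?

153/13 hours

Combined rate: 1/18 + 1/34 = (17 + 9)/306 = 26/306 = 13/153 per hour.
Time = 1 ÷ (13/153) = 153/13 hours.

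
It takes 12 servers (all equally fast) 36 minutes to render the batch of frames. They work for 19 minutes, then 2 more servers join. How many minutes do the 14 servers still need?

102/7 minutes

One server does 1/432 of the job per minute.
After 19 minutes with 12 servers, 19/36 is done (17/36 left).
With 14 servers the rate is 14/432 = 7/216, so the rest takes 17/36 ÷ 7/216 = 102/7 minutes.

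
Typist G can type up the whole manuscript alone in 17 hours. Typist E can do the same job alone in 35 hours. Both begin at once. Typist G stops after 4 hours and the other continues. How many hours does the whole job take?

In the first 4 hours the combined rate is 52/595, so 208/595 of the job is done, leaving 387/595.
After typist G leaves the rate is 1/35 per hour; the remaining 387/595 takes 387/17 hours.
Total = 4 + 387/17 = 455/17 hours.

455/17 hours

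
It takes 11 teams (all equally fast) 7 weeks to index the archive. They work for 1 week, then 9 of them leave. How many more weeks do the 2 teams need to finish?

33 weeks

One team does 1/77 of the job per week.
After 1 week with 11 teams, 1/7 is done (6/7 left).
With 2 teams the rate is 2/77, so the rest takes 6/7 ÷ 2/77 = 33 weeks.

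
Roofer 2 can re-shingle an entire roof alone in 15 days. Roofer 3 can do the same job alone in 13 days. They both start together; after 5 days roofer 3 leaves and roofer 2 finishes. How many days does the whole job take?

120/13 days

In the first 5 days the combined rate is 28/195, so 28/39 of the job is done, leaving 11/39.
After roofer 3 leaves the rate is 1/15 per day; the remaining 11/39 takes 55/13 days.
Total = 5 + 55/13 = 120/13 days.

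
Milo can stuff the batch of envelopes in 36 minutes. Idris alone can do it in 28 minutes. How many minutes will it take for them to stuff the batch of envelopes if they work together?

With two workers the combined time is the product over the sum: 36·28/(36+28) = 1008/64 = 63/4 minutes.

63/4 minutes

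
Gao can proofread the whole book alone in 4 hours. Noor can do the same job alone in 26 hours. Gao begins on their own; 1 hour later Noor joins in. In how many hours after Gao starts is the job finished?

18/5 hours

In the first 1 hour Gao alone does 1/4 of the job, leaving 3/4.
Once everyone is working, combined rate: 1/4 + 1/26 = (13 + 2)/52 = 15/52 per hour.
Remaining 3/4 at 15/52 per hour takes 13/5 hours.
Total from the start = 1 + 13/5 = 18/5 hours.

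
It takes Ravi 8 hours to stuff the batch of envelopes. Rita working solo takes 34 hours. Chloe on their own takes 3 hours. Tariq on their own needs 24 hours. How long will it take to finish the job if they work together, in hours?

17/9 hours

Combined rate: 1/8 + 1/34 + 1/3 + 1/24 = (51 + 12 + 136 + 17)/408 = 216/408 = 9/17 per hour.
Time = 1 ÷ (9/17) = 17/9 hours.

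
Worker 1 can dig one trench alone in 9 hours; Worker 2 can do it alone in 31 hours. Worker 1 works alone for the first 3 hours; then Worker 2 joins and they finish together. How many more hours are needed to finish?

93/20 hours

In 3 hours Worker 1 does 3/9 = 1/3 of the job, leaving 2/3.
Worker 1 and Worker 2 together work at 40/279 per hour, so finishing takes 2/3 ÷ 40/279 = 93/20 hours.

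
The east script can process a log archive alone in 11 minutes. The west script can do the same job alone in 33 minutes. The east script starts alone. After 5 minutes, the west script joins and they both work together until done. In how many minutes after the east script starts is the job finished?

19/2 minutes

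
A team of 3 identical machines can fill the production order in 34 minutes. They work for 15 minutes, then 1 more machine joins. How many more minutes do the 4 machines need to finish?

57/4 minutes

One machine does 1/102 of the job per minute.
After 15 minutes with 3 machines, 15/34 is done (19/34 left).
With 4 machines the rate is 4/102 = 2/51, so the rest takes 19/34 ÷ 2/51 = 57/4 minutes.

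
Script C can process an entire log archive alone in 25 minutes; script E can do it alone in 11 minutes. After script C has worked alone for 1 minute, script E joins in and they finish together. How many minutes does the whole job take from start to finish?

In 1 minute script C does 1/25 of the job, leaving 24/25.
Script C and script E together work at 36/275 per minute, so finishing takes 24/25 ÷ 36/275 = 22/3 minutes.
Total time = 1 + 22/3 = 25/3 minutes.

25/3 minutes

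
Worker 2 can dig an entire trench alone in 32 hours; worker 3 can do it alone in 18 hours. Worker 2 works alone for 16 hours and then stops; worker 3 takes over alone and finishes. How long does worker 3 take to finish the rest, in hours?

9 hours

In 16 hours worker 2 does 16/32 = 1/2 of the job, leaving 1/2.
Worker 3 works at 1/18 per hour, so finishing takes 1/2 ÷ 1/18 = 9 hours.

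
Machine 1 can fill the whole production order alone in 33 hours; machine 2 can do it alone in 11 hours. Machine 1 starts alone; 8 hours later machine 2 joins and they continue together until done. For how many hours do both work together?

25/4 hours

In 8 hours machine 1 does 8/33 of the job, leaving 25/33.
Machine 1 and machine 2 together work at 4/33 per hour, so finishing takes 25/33 ÷ 4/33 = 25/4 hours.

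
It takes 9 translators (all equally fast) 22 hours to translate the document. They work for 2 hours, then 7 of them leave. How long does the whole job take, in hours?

92 hours

One translator does 1/198 of the job per hour.
After 2 hours with 9 translators, 1/11 is done (10/11 left).
With 2 translators the rate is 2/198 = 1/99, so the rest takes 10/11 ÷ 1/99 = 90 hours.
Total = 2 + 90 = 92 hours.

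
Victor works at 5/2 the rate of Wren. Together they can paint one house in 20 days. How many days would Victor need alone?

Let Wren's rate be r; then Victor's rate is (5/2)r, so together (5/2 + 1)r = (7/2)r = 1/20.
Thus r = 1/70 per day.
Wren alone: 70 days; Victor alone: 28 days.

28 days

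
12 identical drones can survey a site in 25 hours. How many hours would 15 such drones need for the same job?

Total work is 12·25 = 300 drone-hours.
With 15 drones: 300/15 = 20 hours.

20 hours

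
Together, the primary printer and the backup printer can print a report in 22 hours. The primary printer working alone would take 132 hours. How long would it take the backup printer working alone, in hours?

Combined rate is 1/22 per hour.
Known contribution: 1/132 per hour.
So the backup printer's rate is 1/22 − 1/132 = 5/132, meaning 132/5 hours alone.

132/5 hours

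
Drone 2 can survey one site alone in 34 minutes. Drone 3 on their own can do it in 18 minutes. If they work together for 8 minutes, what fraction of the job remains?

49/153

Combined rate: 1/34 + 1/18 = (9 + 17)/306 = 26/306 = 13/153 per minute.
In 8 minutes they complete 8·13/153 = 104/153 of the job.
So 49/153 remains.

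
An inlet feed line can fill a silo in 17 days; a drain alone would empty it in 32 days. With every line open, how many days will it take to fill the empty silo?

Net rate = 1/17 − 1/32 = (32 − 17)/544 = 15/544 per day.
Filling time = 1 ÷ (15/544) = 544/15 days.

544/15 days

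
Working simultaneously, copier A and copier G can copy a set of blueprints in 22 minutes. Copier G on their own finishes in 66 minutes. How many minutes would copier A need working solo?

Combined rate is 1/22 per minute.
Known contribution: 1/66 per minute.
So copier A's rate is 1/22 − 1/66 = 1/33, meaning 33 minutes alone.

33 minutes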